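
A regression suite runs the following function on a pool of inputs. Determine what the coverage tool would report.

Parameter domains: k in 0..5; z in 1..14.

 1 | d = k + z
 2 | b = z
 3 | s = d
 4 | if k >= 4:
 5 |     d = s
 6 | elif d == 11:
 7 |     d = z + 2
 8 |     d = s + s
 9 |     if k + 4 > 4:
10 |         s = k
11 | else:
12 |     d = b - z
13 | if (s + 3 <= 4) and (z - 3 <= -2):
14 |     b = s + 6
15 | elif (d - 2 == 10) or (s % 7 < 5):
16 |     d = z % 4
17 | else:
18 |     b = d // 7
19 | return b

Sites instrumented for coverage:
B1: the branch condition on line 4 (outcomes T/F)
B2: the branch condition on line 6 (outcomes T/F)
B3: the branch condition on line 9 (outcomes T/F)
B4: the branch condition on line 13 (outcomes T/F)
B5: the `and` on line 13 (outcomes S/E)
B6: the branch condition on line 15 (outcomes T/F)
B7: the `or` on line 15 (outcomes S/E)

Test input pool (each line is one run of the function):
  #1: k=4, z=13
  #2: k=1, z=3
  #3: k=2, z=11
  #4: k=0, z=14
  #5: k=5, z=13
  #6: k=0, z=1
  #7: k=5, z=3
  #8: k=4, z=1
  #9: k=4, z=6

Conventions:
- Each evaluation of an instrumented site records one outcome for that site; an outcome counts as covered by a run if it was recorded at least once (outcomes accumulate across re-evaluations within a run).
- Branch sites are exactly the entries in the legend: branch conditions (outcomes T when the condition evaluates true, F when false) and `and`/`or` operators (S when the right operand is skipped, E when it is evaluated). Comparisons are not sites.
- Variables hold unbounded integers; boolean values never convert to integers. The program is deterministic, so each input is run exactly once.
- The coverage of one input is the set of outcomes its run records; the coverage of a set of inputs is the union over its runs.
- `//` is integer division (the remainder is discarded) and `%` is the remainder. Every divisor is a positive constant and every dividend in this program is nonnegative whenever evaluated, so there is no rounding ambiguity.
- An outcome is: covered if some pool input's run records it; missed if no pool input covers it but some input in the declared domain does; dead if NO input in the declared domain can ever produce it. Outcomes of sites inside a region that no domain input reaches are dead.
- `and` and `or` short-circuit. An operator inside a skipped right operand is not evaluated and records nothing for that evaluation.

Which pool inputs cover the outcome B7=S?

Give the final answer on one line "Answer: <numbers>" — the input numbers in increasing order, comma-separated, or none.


input #1 (k=4, z=13): does not record B7=S
input #2 (k=1, z=3): does not record B7=S
input #3 (k=2, z=11): does not record B7=S
input #4 (k=0, z=14): does not record B7=S
input #5 (k=5, z=13): does not record B7=S
input #6 (k=0, z=1): does not record B7=S
input #7 (k=5, z=3): does not record B7=S
input #8 (k=4, z=1): does not record B7=S
input #9 (k=4, z=6): does not record B7=S
Answer: none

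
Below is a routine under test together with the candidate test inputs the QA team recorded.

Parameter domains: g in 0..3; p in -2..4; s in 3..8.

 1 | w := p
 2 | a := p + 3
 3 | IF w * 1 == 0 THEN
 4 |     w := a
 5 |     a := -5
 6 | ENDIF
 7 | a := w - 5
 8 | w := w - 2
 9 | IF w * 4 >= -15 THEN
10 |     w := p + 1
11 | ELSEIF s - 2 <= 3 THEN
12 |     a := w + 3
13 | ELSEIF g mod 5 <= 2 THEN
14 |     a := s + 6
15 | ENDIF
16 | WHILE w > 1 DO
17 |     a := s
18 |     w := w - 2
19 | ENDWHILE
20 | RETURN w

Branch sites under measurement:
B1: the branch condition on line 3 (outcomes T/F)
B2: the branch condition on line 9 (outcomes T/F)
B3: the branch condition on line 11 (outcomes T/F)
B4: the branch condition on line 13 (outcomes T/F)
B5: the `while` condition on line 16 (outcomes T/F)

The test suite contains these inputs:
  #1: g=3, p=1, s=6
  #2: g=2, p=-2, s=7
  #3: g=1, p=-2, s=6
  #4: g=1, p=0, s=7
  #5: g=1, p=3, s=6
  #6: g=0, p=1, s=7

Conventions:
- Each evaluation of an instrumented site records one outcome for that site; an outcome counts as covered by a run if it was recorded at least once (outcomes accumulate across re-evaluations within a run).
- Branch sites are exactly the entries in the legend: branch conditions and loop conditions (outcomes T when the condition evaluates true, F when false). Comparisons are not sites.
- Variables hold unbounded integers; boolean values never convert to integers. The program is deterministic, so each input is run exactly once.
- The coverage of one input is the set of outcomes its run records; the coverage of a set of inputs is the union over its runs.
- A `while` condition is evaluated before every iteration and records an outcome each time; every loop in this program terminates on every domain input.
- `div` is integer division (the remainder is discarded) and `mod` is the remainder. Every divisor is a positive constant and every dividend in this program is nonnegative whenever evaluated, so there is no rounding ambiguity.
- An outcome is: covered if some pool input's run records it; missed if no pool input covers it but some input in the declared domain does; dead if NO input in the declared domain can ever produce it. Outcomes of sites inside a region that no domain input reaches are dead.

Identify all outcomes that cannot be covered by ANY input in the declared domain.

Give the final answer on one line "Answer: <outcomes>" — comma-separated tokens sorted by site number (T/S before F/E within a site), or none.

sweeping the full domain (168 inputs) for each outcome:
  reachable outcomes have witnesses, e.g. B1=T (e.g. g=0, p=0, s=3), B1=F (e.g. g=0, p=-2, s=3), B2=T (e.g. g=0, p=-1, s=3), B2=F (e.g. g=0, p=-2, s=3)

Answer: none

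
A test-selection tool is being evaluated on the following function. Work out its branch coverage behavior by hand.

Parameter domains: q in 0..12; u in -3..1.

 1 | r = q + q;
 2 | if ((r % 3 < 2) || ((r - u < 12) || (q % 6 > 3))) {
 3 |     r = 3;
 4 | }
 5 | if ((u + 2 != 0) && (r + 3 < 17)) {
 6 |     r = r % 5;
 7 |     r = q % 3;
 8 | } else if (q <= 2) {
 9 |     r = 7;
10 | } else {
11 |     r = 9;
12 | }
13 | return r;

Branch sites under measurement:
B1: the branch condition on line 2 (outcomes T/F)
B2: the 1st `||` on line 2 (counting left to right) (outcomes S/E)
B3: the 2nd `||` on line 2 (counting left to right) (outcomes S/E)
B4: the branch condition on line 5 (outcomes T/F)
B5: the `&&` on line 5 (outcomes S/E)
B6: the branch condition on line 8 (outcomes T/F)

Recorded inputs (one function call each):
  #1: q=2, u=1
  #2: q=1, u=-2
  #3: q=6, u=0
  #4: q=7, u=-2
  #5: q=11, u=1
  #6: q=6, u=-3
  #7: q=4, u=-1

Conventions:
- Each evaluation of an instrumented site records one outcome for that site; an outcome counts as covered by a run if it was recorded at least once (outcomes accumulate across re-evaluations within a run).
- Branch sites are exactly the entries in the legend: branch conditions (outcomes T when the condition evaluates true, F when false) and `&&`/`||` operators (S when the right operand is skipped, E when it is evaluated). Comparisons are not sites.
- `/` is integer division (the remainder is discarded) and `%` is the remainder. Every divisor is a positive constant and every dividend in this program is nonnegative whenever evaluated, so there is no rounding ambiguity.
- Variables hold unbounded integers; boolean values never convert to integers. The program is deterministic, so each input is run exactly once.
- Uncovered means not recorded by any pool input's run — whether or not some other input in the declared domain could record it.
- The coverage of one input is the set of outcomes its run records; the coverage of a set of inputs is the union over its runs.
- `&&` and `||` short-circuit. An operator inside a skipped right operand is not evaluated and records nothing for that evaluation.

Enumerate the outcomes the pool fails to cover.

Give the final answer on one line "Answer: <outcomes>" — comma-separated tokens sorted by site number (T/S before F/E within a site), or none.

input #1, q=2, u=1: outcomes B1=T, B2=S, B4=T, B5=E
input #2, q=1, u=-2: outcomes B1=T, B2=E, B3=S, B4=F, B5=S, B6=T
input #3, q=6, u=0: outcomes B1=T, B2=S, B4=T, B5=E
input #4, q=7, u=-2: outcomes B1=F, B2=E, B3=E, B4=F, B5=S, B6=F
input #5, q=11, u=1: outcomes B1=T, B2=S, B4=T, B5=E
input #6, q=6, u=-3: outcomes B1=T, B2=S, B4=T, B5=E
input #7, q=4, u=-1: outcomes B1=T, B2=E, B3=S, B4=T, B5=E
union over the pool: B1=T, B1=F, B2=S, B2=E, B3=S, B3=E, B4=T, B4=F, B5=S, B5=E, B6=T, B6=F
uncovered (0 of 12): none

Answer: none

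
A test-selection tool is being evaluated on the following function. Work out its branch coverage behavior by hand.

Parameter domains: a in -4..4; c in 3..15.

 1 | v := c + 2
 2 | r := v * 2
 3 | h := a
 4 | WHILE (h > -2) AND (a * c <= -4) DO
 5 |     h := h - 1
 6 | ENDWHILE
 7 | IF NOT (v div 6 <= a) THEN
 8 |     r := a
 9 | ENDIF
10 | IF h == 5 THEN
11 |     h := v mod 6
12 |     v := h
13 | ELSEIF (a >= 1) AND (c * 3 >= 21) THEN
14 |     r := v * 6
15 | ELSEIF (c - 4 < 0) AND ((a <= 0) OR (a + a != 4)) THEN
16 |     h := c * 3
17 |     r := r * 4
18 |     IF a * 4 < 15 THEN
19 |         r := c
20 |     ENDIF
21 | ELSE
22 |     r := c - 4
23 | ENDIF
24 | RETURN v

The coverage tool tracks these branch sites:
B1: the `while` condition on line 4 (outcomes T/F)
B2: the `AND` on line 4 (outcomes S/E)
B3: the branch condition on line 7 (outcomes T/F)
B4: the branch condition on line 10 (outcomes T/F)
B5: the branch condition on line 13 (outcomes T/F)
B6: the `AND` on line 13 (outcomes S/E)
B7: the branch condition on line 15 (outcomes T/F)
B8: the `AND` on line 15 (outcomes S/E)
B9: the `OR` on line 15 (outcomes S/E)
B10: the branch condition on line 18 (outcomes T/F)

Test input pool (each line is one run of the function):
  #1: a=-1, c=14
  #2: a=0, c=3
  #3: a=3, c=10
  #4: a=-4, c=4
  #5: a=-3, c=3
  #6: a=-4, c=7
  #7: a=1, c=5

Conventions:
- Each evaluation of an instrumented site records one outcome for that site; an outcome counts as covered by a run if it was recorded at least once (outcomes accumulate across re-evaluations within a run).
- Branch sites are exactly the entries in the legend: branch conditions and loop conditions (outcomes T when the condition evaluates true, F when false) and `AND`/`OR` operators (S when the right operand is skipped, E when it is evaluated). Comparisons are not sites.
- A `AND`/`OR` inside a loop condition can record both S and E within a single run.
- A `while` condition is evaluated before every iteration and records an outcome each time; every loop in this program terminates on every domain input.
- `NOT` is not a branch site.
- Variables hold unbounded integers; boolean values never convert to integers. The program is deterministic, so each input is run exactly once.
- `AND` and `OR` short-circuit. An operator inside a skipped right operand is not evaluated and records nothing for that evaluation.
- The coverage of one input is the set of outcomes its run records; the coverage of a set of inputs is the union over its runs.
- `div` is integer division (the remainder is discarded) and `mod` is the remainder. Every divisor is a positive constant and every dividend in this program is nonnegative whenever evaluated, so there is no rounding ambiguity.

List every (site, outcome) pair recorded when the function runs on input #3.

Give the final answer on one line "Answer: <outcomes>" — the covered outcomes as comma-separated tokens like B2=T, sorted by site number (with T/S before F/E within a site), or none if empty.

Running input #3 (a=3, c=10), event by event:
  B2->E, B1->F, B3->F, B4->F, B6->E, B5->T
distinct outcomes covered: B1=F, B2=E, B3=F, B4=F, B5=T, B6=E

Answer: B1=F, B2=E, B3=F, B4=F, B5=T, B6=E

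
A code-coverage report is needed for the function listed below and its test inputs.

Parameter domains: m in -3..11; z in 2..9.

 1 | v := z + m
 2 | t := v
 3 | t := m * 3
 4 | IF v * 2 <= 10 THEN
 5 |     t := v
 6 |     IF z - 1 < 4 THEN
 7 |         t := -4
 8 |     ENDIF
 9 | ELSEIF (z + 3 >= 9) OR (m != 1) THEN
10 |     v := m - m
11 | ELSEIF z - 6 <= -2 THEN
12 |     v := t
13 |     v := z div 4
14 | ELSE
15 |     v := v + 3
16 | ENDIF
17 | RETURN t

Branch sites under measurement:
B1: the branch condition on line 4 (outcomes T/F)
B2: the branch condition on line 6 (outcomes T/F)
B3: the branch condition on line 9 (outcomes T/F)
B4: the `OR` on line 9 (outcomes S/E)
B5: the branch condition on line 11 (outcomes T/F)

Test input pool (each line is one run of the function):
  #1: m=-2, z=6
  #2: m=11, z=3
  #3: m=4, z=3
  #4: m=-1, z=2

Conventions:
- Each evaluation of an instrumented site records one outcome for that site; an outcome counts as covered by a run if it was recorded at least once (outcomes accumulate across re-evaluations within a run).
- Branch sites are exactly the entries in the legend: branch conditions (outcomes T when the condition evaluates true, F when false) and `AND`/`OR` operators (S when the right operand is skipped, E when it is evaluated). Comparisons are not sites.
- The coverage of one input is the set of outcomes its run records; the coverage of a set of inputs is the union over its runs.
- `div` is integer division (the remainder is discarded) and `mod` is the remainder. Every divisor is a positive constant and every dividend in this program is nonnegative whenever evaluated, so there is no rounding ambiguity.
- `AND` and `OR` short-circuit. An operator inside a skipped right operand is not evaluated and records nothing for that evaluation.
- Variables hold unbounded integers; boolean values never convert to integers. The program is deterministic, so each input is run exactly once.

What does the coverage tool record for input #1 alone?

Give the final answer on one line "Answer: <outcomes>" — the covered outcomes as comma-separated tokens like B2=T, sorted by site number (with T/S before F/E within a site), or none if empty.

Tracing the run of input #1 (m=-2, z=6):
  B1->T, B2->F
as a set, this run covers: B1=T, B2=F

Answer: B1=T, B2=F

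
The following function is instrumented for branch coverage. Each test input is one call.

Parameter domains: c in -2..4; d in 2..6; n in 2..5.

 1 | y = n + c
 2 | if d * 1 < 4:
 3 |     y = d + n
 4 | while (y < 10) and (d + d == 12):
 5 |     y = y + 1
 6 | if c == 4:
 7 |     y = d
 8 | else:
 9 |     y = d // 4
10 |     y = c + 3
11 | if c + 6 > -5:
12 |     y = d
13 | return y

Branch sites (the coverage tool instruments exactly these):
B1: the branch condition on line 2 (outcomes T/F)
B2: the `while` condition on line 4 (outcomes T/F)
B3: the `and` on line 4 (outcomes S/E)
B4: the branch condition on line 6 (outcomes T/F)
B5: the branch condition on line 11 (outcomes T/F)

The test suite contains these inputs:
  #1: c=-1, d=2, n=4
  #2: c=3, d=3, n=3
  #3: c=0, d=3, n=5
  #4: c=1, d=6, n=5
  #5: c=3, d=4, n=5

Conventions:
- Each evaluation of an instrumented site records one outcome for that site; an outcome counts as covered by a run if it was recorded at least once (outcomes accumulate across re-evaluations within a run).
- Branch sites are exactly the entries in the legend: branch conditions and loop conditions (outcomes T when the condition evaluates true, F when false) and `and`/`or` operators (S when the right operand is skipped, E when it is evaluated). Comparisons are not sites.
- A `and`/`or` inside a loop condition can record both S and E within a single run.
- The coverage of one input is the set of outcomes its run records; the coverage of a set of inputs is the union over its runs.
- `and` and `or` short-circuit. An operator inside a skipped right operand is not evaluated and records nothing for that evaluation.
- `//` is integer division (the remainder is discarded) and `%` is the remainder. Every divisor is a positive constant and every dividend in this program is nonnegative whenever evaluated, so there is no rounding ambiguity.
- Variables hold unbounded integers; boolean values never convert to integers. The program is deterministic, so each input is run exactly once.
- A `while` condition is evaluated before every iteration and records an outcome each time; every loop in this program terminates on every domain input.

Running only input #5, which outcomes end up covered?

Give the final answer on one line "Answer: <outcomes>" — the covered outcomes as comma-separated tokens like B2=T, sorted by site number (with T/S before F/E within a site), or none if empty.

Tracing the run of input #5 (c=3, d=4, n=5):
  B1->F, B3->E, B2->F, B4->F, B5->T
deduplicating events, the covered set is: B1=F, B2=F, B3=E, B4=F, B5=T

Answer: B1=F, B2=F, B3=E, B4=F, B5=T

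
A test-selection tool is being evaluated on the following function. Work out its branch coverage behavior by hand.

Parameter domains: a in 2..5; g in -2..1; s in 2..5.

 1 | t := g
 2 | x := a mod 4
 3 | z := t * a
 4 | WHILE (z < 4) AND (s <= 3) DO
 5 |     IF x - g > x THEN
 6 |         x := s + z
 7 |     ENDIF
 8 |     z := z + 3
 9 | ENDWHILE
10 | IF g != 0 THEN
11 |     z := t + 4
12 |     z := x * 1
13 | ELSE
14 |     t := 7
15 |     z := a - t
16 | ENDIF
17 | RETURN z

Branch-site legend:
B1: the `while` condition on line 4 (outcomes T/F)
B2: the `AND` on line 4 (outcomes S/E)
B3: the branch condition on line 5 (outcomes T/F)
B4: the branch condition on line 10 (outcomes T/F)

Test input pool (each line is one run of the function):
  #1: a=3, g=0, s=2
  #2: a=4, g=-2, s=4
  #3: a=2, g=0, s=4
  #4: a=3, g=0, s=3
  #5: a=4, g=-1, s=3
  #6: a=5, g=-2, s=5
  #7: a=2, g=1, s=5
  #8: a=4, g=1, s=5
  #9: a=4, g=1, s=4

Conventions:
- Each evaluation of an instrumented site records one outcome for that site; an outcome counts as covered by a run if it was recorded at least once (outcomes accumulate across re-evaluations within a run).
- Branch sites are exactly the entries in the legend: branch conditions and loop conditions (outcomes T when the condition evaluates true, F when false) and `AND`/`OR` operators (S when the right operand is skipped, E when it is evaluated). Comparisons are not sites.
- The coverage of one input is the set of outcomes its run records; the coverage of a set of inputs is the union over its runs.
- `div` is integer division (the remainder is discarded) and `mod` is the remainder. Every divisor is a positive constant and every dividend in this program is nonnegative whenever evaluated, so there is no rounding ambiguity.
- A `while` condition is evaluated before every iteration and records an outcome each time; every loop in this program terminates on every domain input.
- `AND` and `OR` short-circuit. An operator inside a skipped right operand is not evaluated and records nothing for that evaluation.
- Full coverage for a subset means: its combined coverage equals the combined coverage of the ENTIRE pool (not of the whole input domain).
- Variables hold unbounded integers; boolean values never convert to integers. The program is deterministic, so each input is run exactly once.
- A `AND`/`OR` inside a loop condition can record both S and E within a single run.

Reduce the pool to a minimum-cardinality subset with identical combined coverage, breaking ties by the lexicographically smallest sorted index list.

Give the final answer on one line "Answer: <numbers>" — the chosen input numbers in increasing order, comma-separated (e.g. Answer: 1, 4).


test 1 (a=3, g=0, s=2) hits B1=T, B1=F, B2=S, B2=E, B3=F, B4=F
test 2 (a=4, g=-2, s=4) hits B1=F, B2=E, B4=T
test 3 (a=2, g=0, s=4) hits B1=F, B2=E, B4=F
test 4 (a=3, g=0, s=3) hits B1=T, B1=F, B2=S, B2=E, B3=F, B4=F
test 5 (a=4, g=-1, s=3) hits B1=T, B1=F, B2=S, B2=E, B3=T, B4=T
test 6 (a=5, g=-2, s=5) hits B1=F, B2=E, B4=T
test 7 (a=2, g=1, s=5) hits B1=F, B2=E, B4=T
test 8 (a=4, g=1, s=5) hits B1=F, B2=S, B4=T
test 9 (a=4, g=1, s=4) hits B1=F, B2=S, B4=T
together the pool reaches 8 outcomes: B1=T, B1=F, B2=S, B2=E, B3=T, B3=F, B4=T, B4=F
size 1 is not enough: best union over all size-1 subsets is 6/8
at size 2, {1, 5} reaches all 8 outcomes; every lexicographically earlier size-2 subset fails
Answer: 1, 5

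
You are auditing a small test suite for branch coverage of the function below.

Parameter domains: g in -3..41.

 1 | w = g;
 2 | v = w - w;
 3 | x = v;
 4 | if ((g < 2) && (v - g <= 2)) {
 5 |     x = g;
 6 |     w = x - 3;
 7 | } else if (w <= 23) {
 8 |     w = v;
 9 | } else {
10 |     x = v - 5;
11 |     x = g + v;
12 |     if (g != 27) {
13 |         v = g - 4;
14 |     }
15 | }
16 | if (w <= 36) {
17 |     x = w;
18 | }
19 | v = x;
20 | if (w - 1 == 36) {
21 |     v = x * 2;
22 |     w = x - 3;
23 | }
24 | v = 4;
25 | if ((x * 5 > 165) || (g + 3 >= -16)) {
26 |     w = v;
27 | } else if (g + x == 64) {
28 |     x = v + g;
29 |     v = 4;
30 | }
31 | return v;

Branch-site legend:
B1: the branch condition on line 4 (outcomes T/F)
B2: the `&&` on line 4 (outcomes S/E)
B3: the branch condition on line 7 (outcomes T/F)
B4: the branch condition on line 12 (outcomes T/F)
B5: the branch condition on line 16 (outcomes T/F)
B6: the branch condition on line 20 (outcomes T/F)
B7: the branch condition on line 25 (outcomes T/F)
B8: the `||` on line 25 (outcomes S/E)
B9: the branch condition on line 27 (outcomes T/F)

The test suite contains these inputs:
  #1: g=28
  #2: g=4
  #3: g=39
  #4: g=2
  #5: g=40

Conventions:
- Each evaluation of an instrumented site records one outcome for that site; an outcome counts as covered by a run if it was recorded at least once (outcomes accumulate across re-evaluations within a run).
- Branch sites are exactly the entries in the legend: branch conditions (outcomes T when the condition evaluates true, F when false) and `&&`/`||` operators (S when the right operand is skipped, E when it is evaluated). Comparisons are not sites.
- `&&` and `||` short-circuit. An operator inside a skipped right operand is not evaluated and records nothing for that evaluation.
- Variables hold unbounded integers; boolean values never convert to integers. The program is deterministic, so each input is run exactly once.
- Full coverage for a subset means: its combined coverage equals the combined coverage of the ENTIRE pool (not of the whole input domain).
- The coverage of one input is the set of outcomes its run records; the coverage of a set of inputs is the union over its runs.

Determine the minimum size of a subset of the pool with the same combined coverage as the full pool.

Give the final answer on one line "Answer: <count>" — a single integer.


input #1, g=28: events B2->S, B1->F, B3->F, B4->T, B5->T, B6->F, B8->E, B7->T; outcomes B1=F, B2=S, B3=F, B4=T, B5=T, B6=F, B7=T, B8=E
input #2, g=4: events B2->S, B1->F, B3->T, B5->T, B6->F, B8->E, B7->T; outcomes B1=F, B2=S, B3=T, B5=T, B6=F, B7=T, B8=E
input #3, g=39: events B2->S, B1->F, B3->F, B4->T, B5->F, B6->F, B8->S, B7->T; outcomes B1=F, B2=S, B3=F, B4=T, B5=F, B6=F, B7=T, B8=S
input #4, g=2: events B2->S, B1->F, B3->T, B5->T, B6->F, B8->E, B7->T; outcomes B1=F, B2=S, B3=T, B5=T, B6=F, B7=T, B8=E
input #5, g=40: events B2->S, B1->F, B3->F, B4->T, B5->F, B6->F, B8->S, B7->T; outcomes B1=F, B2=S, B3=F, B4=T, B5=F, B6=F, B7=T, B8=S
together the pool reaches 11 outcomes: B1=F, B2=S, B3=T, B3=F, B4=T, B5=T, B5=F, B6=F, B7=T, B8=S, B8=E
checked all size-1 subsets: none covers 11 outcomes (max 8/11)
the canonical winner is {2, 3}: size 2, full 11-outcome coverage, earliest index list among size-2 covers
Answer: 2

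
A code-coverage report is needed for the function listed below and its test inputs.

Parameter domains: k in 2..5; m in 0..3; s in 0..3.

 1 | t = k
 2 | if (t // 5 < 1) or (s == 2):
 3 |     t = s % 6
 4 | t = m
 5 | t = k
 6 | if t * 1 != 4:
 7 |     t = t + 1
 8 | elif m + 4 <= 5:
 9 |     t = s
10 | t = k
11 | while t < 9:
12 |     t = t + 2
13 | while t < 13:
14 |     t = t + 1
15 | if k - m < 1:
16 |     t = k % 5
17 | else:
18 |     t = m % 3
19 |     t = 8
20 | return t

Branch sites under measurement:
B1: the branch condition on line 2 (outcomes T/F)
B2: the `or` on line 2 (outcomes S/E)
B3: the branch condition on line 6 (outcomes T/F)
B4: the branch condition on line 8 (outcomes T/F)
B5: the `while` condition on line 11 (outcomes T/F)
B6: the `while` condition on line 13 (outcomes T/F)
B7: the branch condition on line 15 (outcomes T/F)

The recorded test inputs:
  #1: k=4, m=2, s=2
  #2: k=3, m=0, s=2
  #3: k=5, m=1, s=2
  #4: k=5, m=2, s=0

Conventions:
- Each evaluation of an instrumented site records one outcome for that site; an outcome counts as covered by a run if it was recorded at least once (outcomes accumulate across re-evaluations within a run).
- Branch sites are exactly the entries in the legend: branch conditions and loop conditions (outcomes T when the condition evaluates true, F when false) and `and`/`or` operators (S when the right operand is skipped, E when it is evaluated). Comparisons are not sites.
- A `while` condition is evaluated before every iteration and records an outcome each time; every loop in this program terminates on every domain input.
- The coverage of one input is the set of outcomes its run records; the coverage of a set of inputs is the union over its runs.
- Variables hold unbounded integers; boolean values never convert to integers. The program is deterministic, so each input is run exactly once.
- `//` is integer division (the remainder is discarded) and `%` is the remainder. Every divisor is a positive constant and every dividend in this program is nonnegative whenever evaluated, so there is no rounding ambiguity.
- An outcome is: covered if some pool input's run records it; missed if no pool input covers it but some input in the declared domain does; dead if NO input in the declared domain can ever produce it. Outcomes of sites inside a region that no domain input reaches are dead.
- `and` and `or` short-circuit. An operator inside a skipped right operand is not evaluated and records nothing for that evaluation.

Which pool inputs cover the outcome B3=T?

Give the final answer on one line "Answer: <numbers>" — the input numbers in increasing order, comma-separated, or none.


input #1 (k=4, m=2, s=2): misses B3=T
input #2 (k=3, m=0, s=2): covers B3=T
input #3 (k=5, m=1, s=2): covers B3=T
input #4 (k=5, m=2, s=0): covers B3=T
Answer: 2, 3, 4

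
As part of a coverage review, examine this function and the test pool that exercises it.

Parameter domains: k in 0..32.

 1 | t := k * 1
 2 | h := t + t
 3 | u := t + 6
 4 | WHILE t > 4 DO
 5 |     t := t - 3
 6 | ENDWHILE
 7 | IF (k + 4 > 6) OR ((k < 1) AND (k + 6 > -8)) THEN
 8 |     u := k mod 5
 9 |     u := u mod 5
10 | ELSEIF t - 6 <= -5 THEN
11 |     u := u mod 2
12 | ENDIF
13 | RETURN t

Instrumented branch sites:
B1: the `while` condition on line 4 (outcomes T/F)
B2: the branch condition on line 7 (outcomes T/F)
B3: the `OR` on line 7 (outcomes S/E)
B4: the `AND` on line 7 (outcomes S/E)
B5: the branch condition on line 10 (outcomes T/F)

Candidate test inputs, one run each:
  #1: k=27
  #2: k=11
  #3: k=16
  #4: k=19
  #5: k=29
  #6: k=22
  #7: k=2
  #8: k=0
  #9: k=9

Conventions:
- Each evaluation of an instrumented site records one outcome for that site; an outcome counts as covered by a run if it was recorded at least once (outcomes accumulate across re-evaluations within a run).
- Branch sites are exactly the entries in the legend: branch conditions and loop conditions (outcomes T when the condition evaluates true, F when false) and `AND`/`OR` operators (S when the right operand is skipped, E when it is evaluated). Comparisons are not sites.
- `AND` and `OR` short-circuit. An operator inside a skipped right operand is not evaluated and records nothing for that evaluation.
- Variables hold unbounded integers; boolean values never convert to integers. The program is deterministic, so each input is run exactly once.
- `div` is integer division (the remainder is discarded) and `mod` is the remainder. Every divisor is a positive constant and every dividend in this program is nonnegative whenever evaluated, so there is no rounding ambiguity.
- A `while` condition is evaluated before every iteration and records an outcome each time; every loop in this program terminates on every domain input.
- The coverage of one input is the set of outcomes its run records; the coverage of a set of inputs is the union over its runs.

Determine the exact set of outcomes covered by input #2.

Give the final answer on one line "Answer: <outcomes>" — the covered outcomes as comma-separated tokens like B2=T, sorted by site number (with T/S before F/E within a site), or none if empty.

Simulating input #2 (k=11) step by step:
  B1->T, B1->T, B1->T, B1->F, B3->S, B2->T
deduplicating events, the covered set is: B1=T, B1=F, B2=T, B3=S

Answer: B1=T, B1=F, B2=T, B3=S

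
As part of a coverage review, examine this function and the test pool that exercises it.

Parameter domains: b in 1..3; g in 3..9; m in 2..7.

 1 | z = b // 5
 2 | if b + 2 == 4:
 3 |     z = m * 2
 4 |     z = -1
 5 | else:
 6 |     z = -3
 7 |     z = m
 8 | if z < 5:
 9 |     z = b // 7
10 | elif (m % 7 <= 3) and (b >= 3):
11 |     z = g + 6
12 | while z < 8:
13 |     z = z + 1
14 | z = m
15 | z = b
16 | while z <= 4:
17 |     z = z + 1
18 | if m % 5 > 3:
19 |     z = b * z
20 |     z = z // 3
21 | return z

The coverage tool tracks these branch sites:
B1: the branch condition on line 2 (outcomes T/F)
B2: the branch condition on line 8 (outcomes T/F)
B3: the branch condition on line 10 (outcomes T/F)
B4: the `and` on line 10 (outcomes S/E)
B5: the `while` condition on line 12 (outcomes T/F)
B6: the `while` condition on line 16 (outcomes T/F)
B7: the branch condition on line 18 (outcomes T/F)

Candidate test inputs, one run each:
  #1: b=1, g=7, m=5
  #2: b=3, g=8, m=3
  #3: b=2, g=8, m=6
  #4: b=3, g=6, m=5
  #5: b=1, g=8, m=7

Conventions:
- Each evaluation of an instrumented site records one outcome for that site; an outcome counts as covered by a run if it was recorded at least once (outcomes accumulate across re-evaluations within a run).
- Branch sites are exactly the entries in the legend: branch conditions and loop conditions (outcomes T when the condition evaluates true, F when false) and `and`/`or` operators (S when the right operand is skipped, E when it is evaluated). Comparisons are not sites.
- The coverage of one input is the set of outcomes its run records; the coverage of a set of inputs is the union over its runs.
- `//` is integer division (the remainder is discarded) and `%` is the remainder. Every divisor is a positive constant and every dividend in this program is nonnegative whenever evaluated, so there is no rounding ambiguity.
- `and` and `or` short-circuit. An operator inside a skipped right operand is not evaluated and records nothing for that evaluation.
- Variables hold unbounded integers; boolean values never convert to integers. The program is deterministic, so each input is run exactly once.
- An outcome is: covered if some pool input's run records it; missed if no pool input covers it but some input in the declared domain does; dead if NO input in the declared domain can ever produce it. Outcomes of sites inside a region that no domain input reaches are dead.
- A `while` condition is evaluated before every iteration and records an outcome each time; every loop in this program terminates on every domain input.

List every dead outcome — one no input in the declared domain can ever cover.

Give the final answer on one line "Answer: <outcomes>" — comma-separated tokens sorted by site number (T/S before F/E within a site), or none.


exhaustive pass over the 126-input domain:
  reachable outcomes have witnesses, e.g. B1=T (e.g. b=2, g=3, m=2), B1=F (e.g. b=1, g=3, m=2), B2=T (e.g. b=1, g=3, m=2), B2=F (e.g. b=1, g=3, m=5)
Answer: none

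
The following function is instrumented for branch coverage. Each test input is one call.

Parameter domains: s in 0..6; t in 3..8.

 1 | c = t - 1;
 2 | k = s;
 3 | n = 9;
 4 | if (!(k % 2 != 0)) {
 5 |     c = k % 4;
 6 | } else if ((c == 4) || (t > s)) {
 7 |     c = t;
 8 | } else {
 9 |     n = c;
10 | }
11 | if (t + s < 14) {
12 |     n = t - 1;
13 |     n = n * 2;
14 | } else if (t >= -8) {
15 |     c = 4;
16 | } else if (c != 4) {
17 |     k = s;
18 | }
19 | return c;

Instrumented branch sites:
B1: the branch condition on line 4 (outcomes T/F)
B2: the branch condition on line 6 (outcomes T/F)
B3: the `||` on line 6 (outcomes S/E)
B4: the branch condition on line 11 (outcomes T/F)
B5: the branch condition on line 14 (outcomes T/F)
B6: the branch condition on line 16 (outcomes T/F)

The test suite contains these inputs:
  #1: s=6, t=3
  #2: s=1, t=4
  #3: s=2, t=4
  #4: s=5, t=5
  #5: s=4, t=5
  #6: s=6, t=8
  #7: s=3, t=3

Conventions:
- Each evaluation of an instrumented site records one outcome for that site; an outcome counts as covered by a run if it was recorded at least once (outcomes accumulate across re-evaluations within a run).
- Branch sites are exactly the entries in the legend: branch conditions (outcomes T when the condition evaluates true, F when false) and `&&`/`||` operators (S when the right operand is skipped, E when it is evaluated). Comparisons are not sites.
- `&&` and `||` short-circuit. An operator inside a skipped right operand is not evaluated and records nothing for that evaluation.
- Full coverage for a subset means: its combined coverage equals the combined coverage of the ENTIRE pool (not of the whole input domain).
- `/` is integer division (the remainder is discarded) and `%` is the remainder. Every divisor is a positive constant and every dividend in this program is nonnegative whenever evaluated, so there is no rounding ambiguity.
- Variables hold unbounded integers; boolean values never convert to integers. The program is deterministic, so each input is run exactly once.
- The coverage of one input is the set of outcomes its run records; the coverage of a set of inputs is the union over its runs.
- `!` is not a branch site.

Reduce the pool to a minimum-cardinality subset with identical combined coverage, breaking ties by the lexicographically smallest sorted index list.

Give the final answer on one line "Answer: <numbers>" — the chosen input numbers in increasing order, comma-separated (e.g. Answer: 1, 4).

run #1 (s=6, t=3) runs B1->T, B4->T; records B1=T, B4=T
run #2 (s=1, t=4) runs B1->F, B3->E, B2->T, B4->T; records B1=F, B2=T, B3=E, B4=T
run #3 (s=2, t=4) runs B1->T, B4->T; records B1=T, B4=T
run #4 (s=5, t=5) runs B1->F, B3->S, B2->T, B4->T; records B1=F, B2=T, B3=S, B4=T
run #5 (s=4, t=5) runs B1->T, B4->T; records B1=T, B4=T
run #6 (s=6, t=8) runs B1->T, B4->F, B5->T; records B1=T, B4=F, B5=T
run #7 (s=3, t=3) runs B1->F, B3->E, B2->F, B4->T; records B1=F, B2=F, B3=E, B4=T
the full pool covers 9 outcomes: B1=T, B1=F, B2=T, B2=F, B3=S, B3=E, B4=T, B4=F, B5=T
checked all size-1 subsets: none covers 9 outcomes (max 4/9)
checked all size-2 subsets: none covers 9 outcomes (max 7/9)
at size 3, {4, 6, 7} reaches all 9 outcomes; every lexicographically earlier size-3 subset fails

Answer: 4, 6, 7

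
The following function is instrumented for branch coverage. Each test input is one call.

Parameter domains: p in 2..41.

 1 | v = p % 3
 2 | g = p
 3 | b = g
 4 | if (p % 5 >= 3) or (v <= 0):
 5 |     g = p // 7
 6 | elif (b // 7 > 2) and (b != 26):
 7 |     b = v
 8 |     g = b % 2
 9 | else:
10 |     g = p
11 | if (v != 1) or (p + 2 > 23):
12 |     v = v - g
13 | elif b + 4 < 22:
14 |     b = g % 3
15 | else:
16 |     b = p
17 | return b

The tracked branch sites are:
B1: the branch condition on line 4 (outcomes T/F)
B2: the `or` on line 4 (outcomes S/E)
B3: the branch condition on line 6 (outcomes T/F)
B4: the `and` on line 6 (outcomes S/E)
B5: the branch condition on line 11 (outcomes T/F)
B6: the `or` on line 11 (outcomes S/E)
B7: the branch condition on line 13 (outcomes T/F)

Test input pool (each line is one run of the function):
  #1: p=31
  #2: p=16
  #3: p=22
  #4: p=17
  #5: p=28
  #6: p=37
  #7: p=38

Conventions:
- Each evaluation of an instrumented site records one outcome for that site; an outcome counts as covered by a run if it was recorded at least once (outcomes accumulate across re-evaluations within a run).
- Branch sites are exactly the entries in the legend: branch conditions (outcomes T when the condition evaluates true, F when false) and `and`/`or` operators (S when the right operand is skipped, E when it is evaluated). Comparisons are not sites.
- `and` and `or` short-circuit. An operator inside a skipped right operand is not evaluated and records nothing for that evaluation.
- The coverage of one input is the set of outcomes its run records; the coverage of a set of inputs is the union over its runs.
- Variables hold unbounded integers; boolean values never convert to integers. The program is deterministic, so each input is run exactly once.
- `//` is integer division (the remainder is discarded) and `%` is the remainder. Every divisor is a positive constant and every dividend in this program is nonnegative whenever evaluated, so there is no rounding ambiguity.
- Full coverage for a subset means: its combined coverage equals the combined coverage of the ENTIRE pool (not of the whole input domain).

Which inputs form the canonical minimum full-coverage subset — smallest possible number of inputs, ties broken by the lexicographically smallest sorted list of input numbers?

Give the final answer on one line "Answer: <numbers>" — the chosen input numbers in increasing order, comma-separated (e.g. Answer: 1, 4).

#1 (p=31) -> covered: B1=F, B2=E, B3=T, B4=E, B5=T, B6=E
#2 (p=16) -> covered: B1=F, B2=E, B3=F, B4=S, B5=F, B6=E, B7=T
#3 (p=22) -> covered: B1=F, B2=E, B3=T, B4=E, B5=T, B6=E
#4 (p=17) -> covered: B1=F, B2=E, B3=F, B4=S, B5=T, B6=S
#5 (p=28) -> covered: B1=T, B2=S, B5=T, B6=E
#6 (p=37) -> covered: B1=F, B2=E, B3=T, B4=E, B5=T, B6=E
#7 (p=38) -> covered: B1=T, B2=S, B5=T, B6=S
union over all inputs: B1=T, B1=F, B2=S, B2=E, B3=T, B3=F, B4=S, B4=E, B5=T, B5=F, B6=S, B6=E, B7=T (13 outcomes)
every size-1 subset falls short of the 13 outcomes (best: 7/13)
every size-2 subset falls short of the 13 outcomes (best: 11/13)
inputs {1, 2, 7} (size 3) cover everything; no size-3 subset with a lexicographically smaller index list covers all 13

Answer: 1, 2, 7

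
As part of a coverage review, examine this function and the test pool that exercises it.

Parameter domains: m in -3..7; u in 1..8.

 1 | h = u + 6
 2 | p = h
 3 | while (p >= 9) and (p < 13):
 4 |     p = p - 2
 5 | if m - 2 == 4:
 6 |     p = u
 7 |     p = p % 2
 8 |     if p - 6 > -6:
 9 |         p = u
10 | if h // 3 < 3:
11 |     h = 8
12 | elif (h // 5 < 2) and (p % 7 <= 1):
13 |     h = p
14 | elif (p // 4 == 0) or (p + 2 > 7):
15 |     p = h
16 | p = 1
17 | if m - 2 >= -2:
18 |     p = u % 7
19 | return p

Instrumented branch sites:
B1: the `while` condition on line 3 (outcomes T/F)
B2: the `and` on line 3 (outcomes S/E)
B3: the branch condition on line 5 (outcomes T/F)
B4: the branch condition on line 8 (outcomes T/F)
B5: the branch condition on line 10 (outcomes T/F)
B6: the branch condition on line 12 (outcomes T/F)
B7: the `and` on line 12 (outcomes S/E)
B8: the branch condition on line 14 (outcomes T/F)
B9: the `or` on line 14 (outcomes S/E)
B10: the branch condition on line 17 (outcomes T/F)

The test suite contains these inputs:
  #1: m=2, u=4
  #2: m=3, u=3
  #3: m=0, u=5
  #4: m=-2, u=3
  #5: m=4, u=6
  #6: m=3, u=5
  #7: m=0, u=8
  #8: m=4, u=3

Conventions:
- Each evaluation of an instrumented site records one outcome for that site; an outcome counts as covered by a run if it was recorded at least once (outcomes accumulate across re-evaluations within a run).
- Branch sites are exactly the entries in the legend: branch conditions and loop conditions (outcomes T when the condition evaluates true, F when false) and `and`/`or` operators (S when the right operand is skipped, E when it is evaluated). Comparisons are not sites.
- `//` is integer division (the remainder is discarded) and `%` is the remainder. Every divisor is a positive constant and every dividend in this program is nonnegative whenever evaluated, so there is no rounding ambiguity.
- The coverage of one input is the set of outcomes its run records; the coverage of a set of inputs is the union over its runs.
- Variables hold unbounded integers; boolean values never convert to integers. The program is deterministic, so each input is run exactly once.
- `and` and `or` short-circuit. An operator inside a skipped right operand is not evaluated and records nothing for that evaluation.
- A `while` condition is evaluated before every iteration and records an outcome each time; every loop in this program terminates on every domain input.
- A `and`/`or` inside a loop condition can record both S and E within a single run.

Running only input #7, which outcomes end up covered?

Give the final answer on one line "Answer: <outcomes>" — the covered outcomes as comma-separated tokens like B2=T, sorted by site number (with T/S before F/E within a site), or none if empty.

Event log for input #7 (m=0, u=8):
  B2->E, B1->F, B3->F, B5->F, B7->S, B6->F, B9->E, B8->T, B10->T
deduplicating events, the covered set is: B1=F, B2=E, B3=F, B5=F, B6=F, B7=S, B8=T, B9=E, B10=T

Answer: B1=F, B2=E, B3=F, B5=F, B6=F, B7=S, B8=T, B9=E, B10=T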